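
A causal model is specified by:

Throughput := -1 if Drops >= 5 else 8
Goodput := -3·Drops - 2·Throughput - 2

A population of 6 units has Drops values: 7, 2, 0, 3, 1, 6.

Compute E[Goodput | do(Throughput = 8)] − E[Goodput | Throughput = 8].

-5

Under do(Throughput=8), Throughput's equation is replaced by Throughput=8 for every unit. Per-unit Goodput: -39, -24, -18, -27, -21, -36. Mean = -27.5.
Conditioning on Throughput=8 selects the 4 unit(s) with Drops ∈ {2, 0, 3, 1}. Their Goodput values: -24, -18, -27, -21. Mean = -22.5.
Difference = -27.5 − (-22.5) = -5.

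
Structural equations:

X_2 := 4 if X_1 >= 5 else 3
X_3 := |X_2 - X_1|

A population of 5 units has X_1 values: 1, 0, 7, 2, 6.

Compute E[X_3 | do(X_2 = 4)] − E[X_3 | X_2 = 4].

0.3

Every unit gets X_2=4 under the intervention. X_3 values become 3, 4, 3, 2, 2; E[X_3|do(X_2=4)] = 2.8.
Conditioning on X_2=4 selects the 2 unit(s) with X_1 ∈ {7, 6}. Their X_3 values: 3, 2. Mean = 2.5.
Difference = 2.8 − 2.5 = 0.3.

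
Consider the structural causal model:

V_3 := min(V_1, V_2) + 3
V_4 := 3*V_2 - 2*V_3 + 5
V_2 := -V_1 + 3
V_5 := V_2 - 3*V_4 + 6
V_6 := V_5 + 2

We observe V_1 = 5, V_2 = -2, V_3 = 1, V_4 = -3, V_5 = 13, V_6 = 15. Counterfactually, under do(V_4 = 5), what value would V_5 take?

-11

Intervening sets V_4 = 5 and removes its equation (V_4 := 3*V_2 - 2*V_3 + 5).
V_2 = -V_1 + 3  [with V_1=5]  = -2
V_5 = V_2 - 3*V_4 + 6  [with V_2=-2, V_4=5]  = -11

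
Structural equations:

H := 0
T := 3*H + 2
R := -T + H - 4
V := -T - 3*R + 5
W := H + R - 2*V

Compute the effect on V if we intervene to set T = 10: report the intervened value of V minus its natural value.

16

Under do(T=10), the mechanism T := 3*H + 2 is discarded; T is fixed at 10.
R = -T + H - 4  [with T=10, H=0]  = -14
V = -T - 3*R + 5  [with T=10, R=-14]  = 37
Without intervention: T = 3*H + 2  [with H=0]  = 2; R = -T + H - 4  [with T=2, H=0]  = -6; V = -T - 3*R + 5  [with T=2, R=-6]  = 21.
Change = 37 − 21 = 16.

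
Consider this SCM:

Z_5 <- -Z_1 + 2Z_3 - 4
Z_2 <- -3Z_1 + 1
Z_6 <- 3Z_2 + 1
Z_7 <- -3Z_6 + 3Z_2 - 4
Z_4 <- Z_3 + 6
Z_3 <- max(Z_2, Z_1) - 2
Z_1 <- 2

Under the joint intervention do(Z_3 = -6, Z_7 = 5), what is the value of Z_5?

Setting Z_3 = -6, Z_7 = 5 by intervention discards those variables' equations.
Z_5 = -Z_1 + 2Z_3 - 4  [with Z_1=2, Z_3=-6]  = -18

-18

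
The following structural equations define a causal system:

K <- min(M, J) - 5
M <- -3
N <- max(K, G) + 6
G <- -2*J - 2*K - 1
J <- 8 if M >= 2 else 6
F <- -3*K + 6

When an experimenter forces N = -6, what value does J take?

Under do(N=-6), the mechanism N <- max(K, G) + 6 is discarded; N is fixed at -6.
No directed path runs from N to J, so J keeps its natural value.
J = 8 if M >= 2 else 6  [with M=-3]  = 6

6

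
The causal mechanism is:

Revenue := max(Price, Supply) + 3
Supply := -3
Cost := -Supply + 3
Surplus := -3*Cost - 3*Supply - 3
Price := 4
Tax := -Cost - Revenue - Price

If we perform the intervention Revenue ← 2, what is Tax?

-12

Intervening sets Revenue = 2 and removes its equation (Revenue := max(Price, Supply) + 3).
Cost = -Supply + 3  [with Supply=-3]  = 6
Tax = -Cost - Revenue - Price  [with Cost=6, Revenue=2, Price=4]  = -12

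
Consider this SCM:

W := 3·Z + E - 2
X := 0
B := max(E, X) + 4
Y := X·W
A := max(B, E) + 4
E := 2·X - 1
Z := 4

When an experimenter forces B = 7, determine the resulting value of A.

The intervention breaks the incoming arrows to B: B := max(E, X) + 4 no longer applies, and B = 7.
E = 2·X - 1  [with X=0]  = -1
A = max(B, E) + 4  [with B=7, E=-1]  = 11

11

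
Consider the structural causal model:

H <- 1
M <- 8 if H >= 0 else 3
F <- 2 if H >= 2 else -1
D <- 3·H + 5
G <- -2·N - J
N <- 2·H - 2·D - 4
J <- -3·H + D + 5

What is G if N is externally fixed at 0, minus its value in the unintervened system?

-36

The intervention breaks the incoming arrows to N: N <- 2·H - 2·D - 4 no longer applies, and N = 0.
D = 3·H + 5  [with H=1]  = 8
J = -3·H + D + 5  [with H=1, D=8]  = 10
G = -2·N - J  [with N=0, J=10]  = -10
Without intervention: D = 3·H + 5  [with H=1]  = 8; J = -3·H + D + 5  [with H=1, D=8]  = 10; N = 2·H - 2·D - 4  [with H=1, D=8]  = -18; G = -2·N - J  [with N=-18, J=10]  = 26.
Change = -10 − 26 = -36.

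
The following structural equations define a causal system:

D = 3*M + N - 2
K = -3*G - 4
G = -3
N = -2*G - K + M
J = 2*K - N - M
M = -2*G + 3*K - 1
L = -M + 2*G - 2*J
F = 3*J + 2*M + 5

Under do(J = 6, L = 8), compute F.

Setting J = 6, L = 8 by intervention discards those variables' equations.
K = -3*G - 4  [with G=-3]  = 5
M = -2*G + 3*K - 1  [with G=-3, K=5]  = 20
F = 3*J + 2*M + 5  [with J=6, M=20]  = 63

63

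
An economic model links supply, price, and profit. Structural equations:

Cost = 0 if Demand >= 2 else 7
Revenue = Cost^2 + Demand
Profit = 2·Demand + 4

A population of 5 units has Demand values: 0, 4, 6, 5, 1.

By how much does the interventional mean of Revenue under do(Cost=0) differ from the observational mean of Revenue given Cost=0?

Every unit gets Cost=0 under the intervention. Revenue values become 0, 4, 6, 5, 1; E[Revenue|do(Cost=0)] = 3.2.
E[Revenue|Cost=0] averages over only the 3 units with Cost=0 (Demand = 4, 6, 5): Revenue = 4, 6, 5, mean 5.
Difference = 3.2 − 5 = -1.8.

-1.8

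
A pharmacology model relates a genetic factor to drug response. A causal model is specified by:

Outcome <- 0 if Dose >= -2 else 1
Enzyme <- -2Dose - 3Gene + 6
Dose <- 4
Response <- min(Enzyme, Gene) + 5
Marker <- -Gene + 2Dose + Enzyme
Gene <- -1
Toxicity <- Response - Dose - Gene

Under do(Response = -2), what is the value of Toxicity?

-5

The intervention breaks the incoming arrows to Response: Response <- min(Enzyme, Gene) + 5 no longer applies, and Response = -2.
Toxicity = Response - Dose - Gene  [with Response=-2, Dose=4, Gene=-1]  = -5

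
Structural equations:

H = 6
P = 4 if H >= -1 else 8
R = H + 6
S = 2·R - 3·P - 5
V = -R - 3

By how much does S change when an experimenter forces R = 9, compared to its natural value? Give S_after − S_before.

-6

The intervention breaks the incoming arrows to R: R = H + 6 no longer applies, and R = 9.
P = 4 if H >= -1 else 8  [with H=6]  = 4
S = 2·R - 3·P - 5  [with R=9, P=4]  = 1
Without intervention: P = 4 if H >= -1 else 8  [with H=6]  = 4; R = H + 6  [with H=6]  = 12; S = 2·R - 3·P - 5  [with R=12, P=4]  = 7.
Change = 1 − 7 = -6.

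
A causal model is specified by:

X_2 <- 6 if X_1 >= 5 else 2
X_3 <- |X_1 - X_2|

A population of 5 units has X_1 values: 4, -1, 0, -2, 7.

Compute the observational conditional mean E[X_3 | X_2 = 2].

Observing X_2=2 restricts to units where X_2's equation naturally yields 2: X_1 ∈ {4, -1, 0, -2}. In that subpopulation X_3 = 2, 3, 2, 4, mean 2.75.

2.75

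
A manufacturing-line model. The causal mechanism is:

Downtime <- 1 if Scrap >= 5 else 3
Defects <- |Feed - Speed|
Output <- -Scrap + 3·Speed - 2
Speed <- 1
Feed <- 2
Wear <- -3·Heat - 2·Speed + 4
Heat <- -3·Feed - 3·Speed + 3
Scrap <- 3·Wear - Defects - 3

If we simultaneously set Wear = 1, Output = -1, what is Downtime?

3

Setting Wear = 1, Output = -1 by intervention discards those variables' equations.
Defects = |Feed - Speed|  [with Feed=2, Speed=1]  = 1
Scrap = 3·Wear - Defects - 3  [with Wear=1, Defects=1]  = -1
Downtime = 1 if Scrap >= 5 else 3  [with Scrap=-1]  = 3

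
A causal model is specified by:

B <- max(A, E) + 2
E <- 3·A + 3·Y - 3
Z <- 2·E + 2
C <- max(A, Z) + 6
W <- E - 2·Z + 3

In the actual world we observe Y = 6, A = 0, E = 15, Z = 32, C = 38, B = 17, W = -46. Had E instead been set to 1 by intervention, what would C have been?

do(E=1) replaces the equation E <- 3·A + 3·Y - 3 with the constant E = 1.
Z = 2·E + 2  [with E=1]  = 4
C = max(A, Z) + 6  [with A=0, Z=4]  = 10

10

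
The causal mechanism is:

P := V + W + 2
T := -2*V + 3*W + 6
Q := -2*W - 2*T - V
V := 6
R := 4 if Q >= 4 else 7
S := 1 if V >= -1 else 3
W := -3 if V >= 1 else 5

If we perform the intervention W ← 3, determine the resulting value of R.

do(W=3) replaces the equation W := -3 if V >= 1 else 5 with the constant W = 3.
T = -2*V + 3*W + 6  [with V=6, W=3]  = 3
Q = -2*W - 2*T - V  [with W=3, T=3, V=6]  = -18
R = 4 if Q >= 4 else 7  [with Q=-18]  = 7

7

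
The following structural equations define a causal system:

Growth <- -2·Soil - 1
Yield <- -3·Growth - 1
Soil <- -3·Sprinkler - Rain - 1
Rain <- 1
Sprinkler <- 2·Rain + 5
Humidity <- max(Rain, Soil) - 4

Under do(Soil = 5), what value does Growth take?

-11

The intervention breaks the incoming arrows to Soil: Soil <- -3·Sprinkler - Rain - 1 no longer applies, and Soil = 5.
Growth = -2·Soil - 1  [with Soil=5]  = -11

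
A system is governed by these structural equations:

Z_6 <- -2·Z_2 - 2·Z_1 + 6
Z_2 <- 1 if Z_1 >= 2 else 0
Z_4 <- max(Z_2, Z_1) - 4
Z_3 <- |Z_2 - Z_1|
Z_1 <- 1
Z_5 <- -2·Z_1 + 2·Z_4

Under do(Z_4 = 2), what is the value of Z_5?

2

Intervening sets Z_4 = 2 and removes its equation (Z_4 <- max(Z_2, Z_1) - 4).
Z_5 = -2·Z_1 + 2·Z_4  [with Z_1=1, Z_4=2]  = 2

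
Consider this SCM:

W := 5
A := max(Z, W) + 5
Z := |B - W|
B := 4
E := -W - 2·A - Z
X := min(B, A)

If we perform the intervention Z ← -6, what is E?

-19

do(Z=-6) replaces the equation Z := |B - W| with the constant Z = -6.
A = max(Z, W) + 5  [with Z=-6, W=5]  = 10
E = -W - 2·A - Z  [with W=5, A=10, Z=-6]  = -19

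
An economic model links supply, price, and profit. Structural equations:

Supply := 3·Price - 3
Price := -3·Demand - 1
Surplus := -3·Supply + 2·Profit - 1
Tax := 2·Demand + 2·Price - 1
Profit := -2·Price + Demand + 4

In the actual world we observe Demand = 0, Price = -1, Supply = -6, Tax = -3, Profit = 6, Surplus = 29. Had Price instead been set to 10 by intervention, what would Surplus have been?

-114

Under do(Price=10), the mechanism Price := -3·Demand - 1 is discarded; Price is fixed at 10.
Supply = 3·Price - 3  [with Price=10]  = 27
Profit = -2·Price + Demand + 4  [with Price=10, Demand=0]  = -16
Surplus = -3·Supply + 2·Profit - 1  [with Supply=27, Profit=-16]  = -114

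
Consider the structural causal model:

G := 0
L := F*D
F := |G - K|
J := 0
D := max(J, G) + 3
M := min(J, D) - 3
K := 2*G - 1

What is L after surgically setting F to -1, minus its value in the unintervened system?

Under do(F=-1), the mechanism F := |G - K| is discarded; F is fixed at -1.
D = max(J, G) + 3  [with J=0, G=0]  = 3
L = F*D  [with F=-1, D=3]  = -3
Without intervention: K = 2*G - 1  [with G=0]  = -1; D = max(J, G) + 3  [with J=0, G=0]  = 3; F = |G - K|  [with G=0, K=-1]  = 1; L = F*D  [with F=1, D=3]  = 3.
Change = -3 − 3 = -6.

-6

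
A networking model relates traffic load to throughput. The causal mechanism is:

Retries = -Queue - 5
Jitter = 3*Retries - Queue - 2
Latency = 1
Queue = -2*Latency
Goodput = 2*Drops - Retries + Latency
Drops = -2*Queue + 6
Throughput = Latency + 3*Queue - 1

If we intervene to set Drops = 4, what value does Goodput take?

The intervention breaks the incoming arrows to Drops: Drops = -2*Queue + 6 no longer applies, and Drops = 4.
Queue = -2*Latency  [with Latency=1]  = -2
Retries = -Queue - 5  [with Queue=-2]  = -3
Goodput = 2*Drops - Retries + Latency  [with Drops=4, Retries=-3, Latency=1]  = 12

12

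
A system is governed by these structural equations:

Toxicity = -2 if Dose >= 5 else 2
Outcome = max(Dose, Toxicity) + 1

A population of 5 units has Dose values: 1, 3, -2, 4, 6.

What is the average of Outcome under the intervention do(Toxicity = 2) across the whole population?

Every unit gets Toxicity=2 under the intervention. Outcome values become 3, 4, 3, 5, 7; E[Outcome|do(Toxicity=2)] = 4.4.

4.4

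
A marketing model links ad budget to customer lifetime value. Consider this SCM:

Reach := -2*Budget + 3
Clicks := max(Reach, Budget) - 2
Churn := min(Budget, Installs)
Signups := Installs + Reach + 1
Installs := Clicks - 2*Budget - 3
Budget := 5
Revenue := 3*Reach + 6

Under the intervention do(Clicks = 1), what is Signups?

do(Clicks=1) replaces the equation Clicks := max(Reach, Budget) - 2 with the constant Clicks = 1.
Reach = -2*Budget + 3  [with Budget=5]  = -7
Installs = Clicks - 2*Budget - 3  [with Clicks=1, Budget=5]  = -12
Signups = Installs + Reach + 1  [with Installs=-12, Reach=-7]  = -18

-18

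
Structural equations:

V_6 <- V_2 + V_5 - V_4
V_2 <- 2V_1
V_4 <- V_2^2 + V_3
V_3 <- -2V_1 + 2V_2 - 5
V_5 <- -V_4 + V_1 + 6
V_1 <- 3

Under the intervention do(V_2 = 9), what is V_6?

Under do(V_2=9), the mechanism V_2 <- 2V_1 is discarded; V_2 is fixed at 9.
V_3 = -2V_1 + 2V_2 - 5  [with V_1=3, V_2=9]  = 7
V_4 = V_2^2 + V_3  [with V_2=9, V_3=7]  = 88
V_5 = -V_4 + V_1 + 6  [with V_4=88, V_1=3]  = -79
V_6 = V_2 + V_5 - V_4  [with V_2=9, V_5=-79, V_4=88]  = -158

-158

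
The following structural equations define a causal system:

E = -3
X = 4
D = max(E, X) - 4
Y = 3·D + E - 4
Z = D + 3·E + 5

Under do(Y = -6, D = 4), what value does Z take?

0

Under do(Y = -6, D = 4), each intervened variable's structural equation is replaced by its fixed value.
Z = D + 3·E + 5  [with D=4, E=-3]  = 0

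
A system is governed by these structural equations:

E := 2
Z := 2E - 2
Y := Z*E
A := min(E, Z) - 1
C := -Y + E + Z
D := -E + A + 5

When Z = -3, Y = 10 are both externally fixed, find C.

Under do(Z = -3, Y = 10), each intervened variable's structural equation is replaced by its fixed value.
C = -Y + E + Z  [with Y=10, E=2, Z=-3]  = -11

-11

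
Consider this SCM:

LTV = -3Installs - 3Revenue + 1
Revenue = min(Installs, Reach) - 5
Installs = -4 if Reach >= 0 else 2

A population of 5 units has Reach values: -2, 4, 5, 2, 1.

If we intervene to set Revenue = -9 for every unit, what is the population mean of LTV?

do(Revenue=-9) breaks Revenue's dependence on Reach. With Revenue=-9 fixed, LTV across the units is 22, 40, 40, 40, 40, mean 36.4.

36.4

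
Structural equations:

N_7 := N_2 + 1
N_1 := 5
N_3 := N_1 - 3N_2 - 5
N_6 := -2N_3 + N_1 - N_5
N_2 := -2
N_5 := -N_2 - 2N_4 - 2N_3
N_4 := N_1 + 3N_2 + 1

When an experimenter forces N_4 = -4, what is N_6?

Under do(N_4=-4), the mechanism N_4 := N_1 + 3N_2 + 1 is discarded; N_4 is fixed at -4.
N_3 = N_1 - 3N_2 - 5  [with N_1=5, N_2=-2]  = 6
N_5 = -N_2 - 2N_4 - 2N_3  [with N_2=-2, N_4=-4, N_3=6]  = -2
N_6 = -2N_3 + N_1 - N_5  [with N_3=6, N_1=5, N_5=-2]  = -5

-5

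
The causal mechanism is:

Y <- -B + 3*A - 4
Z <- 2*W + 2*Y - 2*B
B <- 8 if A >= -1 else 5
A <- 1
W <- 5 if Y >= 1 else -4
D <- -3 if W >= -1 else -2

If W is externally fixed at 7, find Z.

-20

Intervening sets W = 7 and removes its equation (W <- 5 if Y >= 1 else -4).
B = 8 if A >= -1 else 5  [with A=1]  = 8
Y = -B + 3*A - 4  [with B=8, A=1]  = -9
Z = 2*W + 2*Y - 2*B  [with W=7, Y=-9, B=8]  = -20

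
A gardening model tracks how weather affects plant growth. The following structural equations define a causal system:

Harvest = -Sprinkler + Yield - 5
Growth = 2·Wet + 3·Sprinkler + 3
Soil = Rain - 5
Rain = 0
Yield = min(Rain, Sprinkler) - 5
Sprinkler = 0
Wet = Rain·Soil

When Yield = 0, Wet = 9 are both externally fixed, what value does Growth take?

21

Setting Yield = 0, Wet = 9 by intervention discards those variables' equations.
Growth = 2·Wet + 3·Sprinkler + 3  [with Wet=9, Sprinkler=0]  = 21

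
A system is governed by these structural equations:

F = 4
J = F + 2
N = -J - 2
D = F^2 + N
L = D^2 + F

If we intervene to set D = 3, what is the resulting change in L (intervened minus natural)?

Intervening sets D = 3 and removes its equation (D = F^2 + N).
L = D^2 + F  [with D=3, F=4]  = 13
Without intervention: J = F + 2  [with F=4]  = 6; N = -J - 2  [with J=6]  = -8; D = F^2 + N  [with F=4, N=-8]  = 8; L = D^2 + F  [with D=8, F=4]  = 68.
Change = 13 − 68 = -55.

-55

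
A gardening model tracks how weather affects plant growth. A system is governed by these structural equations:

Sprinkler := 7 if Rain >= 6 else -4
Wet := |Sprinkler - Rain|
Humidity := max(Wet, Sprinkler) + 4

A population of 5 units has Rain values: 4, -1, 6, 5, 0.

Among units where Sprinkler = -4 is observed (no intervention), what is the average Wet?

E[Wet|Sprinkler=-4] averages over only the 4 units with Sprinkler=-4 (Rain = 4, -1, 5, 0): Wet = 8, 3, 9, 4, mean 6.

6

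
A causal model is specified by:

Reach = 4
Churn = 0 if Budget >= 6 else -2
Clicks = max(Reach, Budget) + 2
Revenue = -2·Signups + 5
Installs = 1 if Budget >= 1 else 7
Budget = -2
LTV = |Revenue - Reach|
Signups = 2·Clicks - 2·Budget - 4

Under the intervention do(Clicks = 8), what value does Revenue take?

The intervention breaks the incoming arrows to Clicks: Clicks = max(Reach, Budget) + 2 no longer applies, and Clicks = 8.
Signups = 2·Clicks - 2·Budget - 4  [with Clicks=8, Budget=-2]  = 16
Revenue = -2·Signups + 5  [with Signups=16]  = -27

-27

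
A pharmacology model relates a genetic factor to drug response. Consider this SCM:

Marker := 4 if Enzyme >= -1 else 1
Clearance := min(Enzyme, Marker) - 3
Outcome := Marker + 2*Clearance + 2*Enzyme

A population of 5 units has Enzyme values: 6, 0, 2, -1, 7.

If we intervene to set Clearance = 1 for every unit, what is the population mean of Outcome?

11.6

Under do(Clearance=1), Clearance's equation is replaced by Clearance=1 for every unit. Per-unit Outcome: 18, 6, 10, 4, 20. Mean = 11.6.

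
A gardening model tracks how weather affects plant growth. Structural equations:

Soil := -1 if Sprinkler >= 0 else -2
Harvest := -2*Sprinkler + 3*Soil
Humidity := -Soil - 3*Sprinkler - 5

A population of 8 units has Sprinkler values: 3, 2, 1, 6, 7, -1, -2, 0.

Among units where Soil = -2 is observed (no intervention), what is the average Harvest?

E[Harvest|Soil=-2] averages over only the 2 units with Soil=-2 (Sprinkler = -1, -2): Harvest = -4, -2, mean -3.

-3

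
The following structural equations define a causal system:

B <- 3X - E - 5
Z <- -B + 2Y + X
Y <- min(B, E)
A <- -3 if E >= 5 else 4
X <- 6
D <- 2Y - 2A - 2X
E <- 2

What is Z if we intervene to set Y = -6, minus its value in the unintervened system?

Intervening sets Y = -6 and removes its equation (Y <- min(B, E)).
B = 3X - E - 5  [with X=6, E=2]  = 11
Z = -B + 2Y + X  [with B=11, Y=-6, X=6]  = -17
Without intervention: B = 3X - E - 5  [with X=6, E=2]  = 11; Y = min(B, E)  [with B=11, E=2]  = 2; Z = -B + 2Y + X  [with B=11, Y=2, X=6]  = -1.
Change = -17 − (-1) = -16.

-16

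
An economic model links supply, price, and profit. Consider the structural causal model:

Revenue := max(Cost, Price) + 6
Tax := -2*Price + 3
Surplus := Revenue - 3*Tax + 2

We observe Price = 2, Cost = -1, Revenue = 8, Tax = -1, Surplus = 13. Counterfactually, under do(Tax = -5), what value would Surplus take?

Intervening sets Tax = -5 and removes its equation (Tax := -2*Price + 3).
Revenue = max(Cost, Price) + 6  [with Cost=-1, Price=2]  = 8
Surplus = Revenue - 3*Tax + 2  [with Revenue=8, Tax=-5]  = 25

25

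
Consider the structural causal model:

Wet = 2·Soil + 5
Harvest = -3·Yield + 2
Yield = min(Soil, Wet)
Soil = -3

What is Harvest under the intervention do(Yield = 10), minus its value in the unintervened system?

The intervention breaks the incoming arrows to Yield: Yield = min(Soil, Wet) no longer applies, and Yield = 10.
Harvest = -3·Yield + 2  [with Yield=10]  = -28
Without intervention: Wet = 2·Soil + 5  [with Soil=-3]  = -1; Yield = min(Soil, Wet)  [with Soil=-3, Wet=-1]  = -3; Harvest = -3·Yield + 2  [with Yield=-3]  = 11.
Change = -28 − 11 = -39.

-39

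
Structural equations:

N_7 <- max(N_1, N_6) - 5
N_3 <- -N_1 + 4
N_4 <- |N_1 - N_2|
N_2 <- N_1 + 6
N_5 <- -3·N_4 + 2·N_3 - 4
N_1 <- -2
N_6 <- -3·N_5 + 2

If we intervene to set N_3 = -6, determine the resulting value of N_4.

The intervention breaks the incoming arrows to N_3: N_3 <- -N_1 + 4 no longer applies, and N_3 = -6.
N_4 is not downstream of the intervention, so its value is determined by the original equations.
N_2 = N_1 + 6  [with N_1=-2]  = 4
N_4 = |N_1 - N_2|  [with N_1=-2, N_2=4]  = 6

6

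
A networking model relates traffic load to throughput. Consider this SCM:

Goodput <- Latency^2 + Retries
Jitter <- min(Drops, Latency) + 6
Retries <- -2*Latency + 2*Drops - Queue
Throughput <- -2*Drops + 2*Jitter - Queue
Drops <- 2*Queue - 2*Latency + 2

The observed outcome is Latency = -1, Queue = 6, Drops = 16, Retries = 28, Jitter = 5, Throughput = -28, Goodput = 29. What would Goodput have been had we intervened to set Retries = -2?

-1

The intervention breaks the incoming arrows to Retries: Retries <- -2*Latency + 2*Drops - Queue no longer applies, and Retries = -2.
Goodput = Latency^2 + Retries  [with Latency=-1, Retries=-2]  = -1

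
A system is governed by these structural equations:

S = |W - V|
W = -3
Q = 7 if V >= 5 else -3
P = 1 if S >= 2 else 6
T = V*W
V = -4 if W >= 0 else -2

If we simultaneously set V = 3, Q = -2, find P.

Under do(V = 3, Q = -2), each intervened variable's structural equation is replaced by its fixed value.
S = |W - V|  [with W=-3, V=3]  = 6
P = 1 if S >= 2 else 6  [with S=6]  = 1

1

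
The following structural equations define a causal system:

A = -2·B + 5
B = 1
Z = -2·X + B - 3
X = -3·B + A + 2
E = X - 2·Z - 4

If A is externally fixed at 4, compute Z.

-8

Under do(A=4), the mechanism A = -2·B + 5 is discarded; A is fixed at 4.
X = -3·B + A + 2  [with B=1, A=4]  = 3
Z = -2·X + B - 3  [with X=3, B=1]  = -8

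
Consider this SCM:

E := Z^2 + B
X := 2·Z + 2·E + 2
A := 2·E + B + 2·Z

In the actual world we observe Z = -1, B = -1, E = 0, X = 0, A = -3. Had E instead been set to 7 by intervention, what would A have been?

11

do(E=7) replaces the equation E := Z^2 + B with the constant E = 7.
A = 2·E + B + 2·Z  [with E=7, B=-1, Z=-1]  = 11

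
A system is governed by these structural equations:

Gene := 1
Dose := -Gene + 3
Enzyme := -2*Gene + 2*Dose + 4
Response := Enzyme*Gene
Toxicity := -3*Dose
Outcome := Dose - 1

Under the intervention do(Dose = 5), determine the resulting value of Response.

12

Under do(Dose=5), the mechanism Dose := -Gene + 3 is discarded; Dose is fixed at 5.
Enzyme = -2*Gene + 2*Dose + 4  [with Gene=1, Dose=5]  = 12
Response = Enzyme*Gene  [with Enzyme=12, Gene=1]  = 12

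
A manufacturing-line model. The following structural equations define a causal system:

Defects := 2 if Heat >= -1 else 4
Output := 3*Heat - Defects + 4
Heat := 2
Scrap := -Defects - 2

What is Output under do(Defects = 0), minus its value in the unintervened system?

Under do(Defects=0), the mechanism Defects := 2 if Heat >= -1 else 4 is discarded; Defects is fixed at 0.
Output = 3*Heat - Defects + 4  [with Heat=2, Defects=0]  = 10
Without intervention: Defects = 2 if Heat >= -1 else 4  [with Heat=2]  = 2; Output = 3*Heat - Defects + 4  [with Heat=2, Defects=2]  = 8.
Change = 10 − 8 = 2.

2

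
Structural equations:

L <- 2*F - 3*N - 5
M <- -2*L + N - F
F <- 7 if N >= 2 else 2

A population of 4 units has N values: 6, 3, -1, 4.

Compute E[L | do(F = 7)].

0

The intervention sets F=7 in all 4 units regardless of N. Recomputing L per unit gives -9, 0, 12, -3; average 0.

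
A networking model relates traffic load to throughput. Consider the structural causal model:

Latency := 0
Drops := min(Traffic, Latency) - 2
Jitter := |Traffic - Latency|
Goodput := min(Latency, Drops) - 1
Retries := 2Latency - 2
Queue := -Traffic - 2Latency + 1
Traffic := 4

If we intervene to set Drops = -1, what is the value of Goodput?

The intervention breaks the incoming arrows to Drops: Drops := min(Traffic, Latency) - 2 no longer applies, and Drops = -1.
Goodput = min(Latency, Drops) - 1  [with Latency=0, Drops=-1]  = -2

-2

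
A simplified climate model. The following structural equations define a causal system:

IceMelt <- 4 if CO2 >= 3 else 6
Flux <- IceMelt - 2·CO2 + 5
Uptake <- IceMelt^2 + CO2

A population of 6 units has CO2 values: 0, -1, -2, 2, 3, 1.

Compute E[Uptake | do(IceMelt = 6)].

Every unit gets IceMelt=6 under the intervention. Uptake values become 36, 35, 34, 38, 39, 37; E[Uptake|do(IceMelt=6)] = 36.5.

36.5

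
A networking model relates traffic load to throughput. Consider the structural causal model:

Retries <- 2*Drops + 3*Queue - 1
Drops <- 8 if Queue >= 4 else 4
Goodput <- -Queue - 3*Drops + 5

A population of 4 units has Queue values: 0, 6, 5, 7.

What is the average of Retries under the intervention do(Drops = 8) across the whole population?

28.5

Under do(Drops=8), Drops's equation is replaced by Drops=8 for every unit. Per-unit Retries: 15, 33, 30, 36. Mean = 28.5.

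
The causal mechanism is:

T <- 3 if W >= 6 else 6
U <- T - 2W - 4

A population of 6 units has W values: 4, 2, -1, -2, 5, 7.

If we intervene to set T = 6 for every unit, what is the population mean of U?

-3

The intervention sets T=6 in all 6 units regardless of W. Recomputing U per unit gives -6, -2, 4, 6, -8, -12; average -3.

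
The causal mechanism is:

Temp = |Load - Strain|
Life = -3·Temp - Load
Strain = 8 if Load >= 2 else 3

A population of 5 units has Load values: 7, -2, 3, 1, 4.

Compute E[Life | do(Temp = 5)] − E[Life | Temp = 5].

-2.1

The intervention sets Temp=5 in all 5 units regardless of Load. Recomputing Life per unit gives -22, -13, -18, -16, -19; average -17.6.
Observing Temp=5 restricts to units where Temp's equation naturally yields 5: Load ∈ {-2, 3}. In that subpopulation Life = -13, -18, mean -15.5.
Difference = -17.6 − (-15.5) = -2.1.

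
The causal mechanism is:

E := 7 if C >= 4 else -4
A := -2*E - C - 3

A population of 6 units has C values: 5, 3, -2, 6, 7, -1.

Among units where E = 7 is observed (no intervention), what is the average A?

-23

E[A|E=7] averages over only the 3 units with E=7 (C = 5, 6, 7): A = -22, -23, -24, mean -23.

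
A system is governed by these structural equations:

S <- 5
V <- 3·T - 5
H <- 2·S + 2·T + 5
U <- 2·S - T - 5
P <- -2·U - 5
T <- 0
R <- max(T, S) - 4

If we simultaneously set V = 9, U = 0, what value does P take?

-5

Setting V = 9, U = 0 by intervention discards those variables' equations.
P = -2·U - 5  [with U=0]  = -5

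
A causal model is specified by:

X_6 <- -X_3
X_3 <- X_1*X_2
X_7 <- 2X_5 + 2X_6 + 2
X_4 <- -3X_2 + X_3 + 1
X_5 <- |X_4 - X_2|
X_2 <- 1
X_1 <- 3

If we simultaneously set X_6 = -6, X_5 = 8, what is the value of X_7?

6

Setting X_6 = -6, X_5 = 8 by intervention discards those variables' equations.
X_7 = 2X_5 + 2X_6 + 2  [with X_5=8, X_6=-6]  = 6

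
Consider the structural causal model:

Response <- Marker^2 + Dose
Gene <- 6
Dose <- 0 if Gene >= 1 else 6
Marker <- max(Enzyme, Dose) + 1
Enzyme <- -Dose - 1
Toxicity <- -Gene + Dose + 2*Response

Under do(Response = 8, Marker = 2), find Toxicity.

Setting Response = 8, Marker = 2 by intervention discards those variables' equations.
Dose = 0 if Gene >= 1 else 6  [with Gene=6]  = 0
Toxicity = -Gene + Dose + 2*Response  [with Gene=6, Dose=0, Response=8]  = 10

10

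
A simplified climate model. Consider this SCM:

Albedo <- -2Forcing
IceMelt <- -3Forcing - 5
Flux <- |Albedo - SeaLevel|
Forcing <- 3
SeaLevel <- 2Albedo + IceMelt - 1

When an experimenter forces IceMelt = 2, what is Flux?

5

do(IceMelt=2) replaces the equation IceMelt <- -3Forcing - 5 with the constant IceMelt = 2.
Albedo = -2Forcing  [with Forcing=3]  = -6
SeaLevel = 2Albedo + IceMelt - 1  [with Albedo=-6, IceMelt=2]  = -11
Flux = |Albedo - SeaLevel|  [with Albedo=-6, SeaLevel=-11]  = 5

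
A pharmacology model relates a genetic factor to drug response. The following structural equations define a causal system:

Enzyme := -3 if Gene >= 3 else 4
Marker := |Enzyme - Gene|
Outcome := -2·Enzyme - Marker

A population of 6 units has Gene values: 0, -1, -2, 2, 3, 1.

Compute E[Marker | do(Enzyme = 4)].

3.5

Under do(Enzyme=4), Enzyme's equation is replaced by Enzyme=4 for every unit. Per-unit Marker: 4, 5, 6, 2, 1, 3. Mean = 3.5.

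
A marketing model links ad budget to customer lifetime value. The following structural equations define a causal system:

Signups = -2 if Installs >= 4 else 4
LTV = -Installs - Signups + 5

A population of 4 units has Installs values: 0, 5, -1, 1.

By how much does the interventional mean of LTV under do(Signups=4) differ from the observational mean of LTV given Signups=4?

Every unit gets Signups=4 under the intervention. LTV values become 1, -4, 2, 0; E[LTV|do(Signups=4)] = -0.25.
Observing Signups=4 restricts to units where Signups's equation naturally yields 4: Installs ∈ {0, -1, 1}. In that subpopulation LTV = 1, 2, 0, mean 1.
Difference = -0.25 − 1 = -1.25.

-1.25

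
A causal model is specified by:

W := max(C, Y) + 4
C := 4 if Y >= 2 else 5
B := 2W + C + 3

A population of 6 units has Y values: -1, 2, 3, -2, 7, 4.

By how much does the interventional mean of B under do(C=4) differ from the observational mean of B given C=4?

The intervention sets C=4 in all 6 units regardless of Y. Recomputing B per unit gives 23, 23, 23, 23, 29, 23; average 24.
Conditioning on C=4 selects the 4 unit(s) with Y ∈ {2, 3, 7, 4}. Their B values: 23, 23, 29, 23. Mean = 24.5.
Difference = 24 − 24.5 = -0.5.

-0.5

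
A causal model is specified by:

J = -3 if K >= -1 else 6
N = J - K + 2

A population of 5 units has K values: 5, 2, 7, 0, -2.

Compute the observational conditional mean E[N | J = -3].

Conditioning on J=-3 selects the 4 unit(s) with K ∈ {5, 2, 7, 0}. Their N values: -6, -3, -8, -1. Mean = -4.5.

-4.5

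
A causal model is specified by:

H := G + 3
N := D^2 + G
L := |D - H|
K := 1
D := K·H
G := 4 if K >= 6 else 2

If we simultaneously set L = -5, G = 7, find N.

The joint intervention fixes L = -5, G = 7, removing each variable's own equation.
H = G + 3  [with G=7]  = 10
D = K·H  [with K=1, H=10]  = 10
N = D^2 + G  [with D=10, G=7]  = 107

107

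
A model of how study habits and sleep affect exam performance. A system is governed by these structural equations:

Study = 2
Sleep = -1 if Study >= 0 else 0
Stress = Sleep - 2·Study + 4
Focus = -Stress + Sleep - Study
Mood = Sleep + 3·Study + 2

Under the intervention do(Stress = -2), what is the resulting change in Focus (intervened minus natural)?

1

The intervention breaks the incoming arrows to Stress: Stress = Sleep - 2·Study + 4 no longer applies, and Stress = -2.
Sleep = -1 if Study >= 0 else 0  [with Study=2]  = -1
Focus = -Stress + Sleep - Study  [with Stress=-2, Sleep=-1, Study=2]  = -1
Without intervention: Sleep = -1 if Study >= 0 else 0  [with Study=2]  = -1; Stress = Sleep - 2·Study + 4  [with Sleep=-1, Study=2]  = -1; Focus = -Stress + Sleep - Study  [with Stress=-1, Sleep=-1, Study=2]  = -2.
Change = -1 − (-2) = 1.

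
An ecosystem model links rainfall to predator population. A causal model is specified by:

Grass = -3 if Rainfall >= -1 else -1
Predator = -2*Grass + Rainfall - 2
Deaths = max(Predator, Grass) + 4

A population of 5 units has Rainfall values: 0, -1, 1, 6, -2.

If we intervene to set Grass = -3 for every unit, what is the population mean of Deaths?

8.8

do(Grass=-3) breaks Grass's dependence on Rainfall. With Grass=-3 fixed, Deaths across the units is 8, 7, 9, 14, 6, mean 8.8.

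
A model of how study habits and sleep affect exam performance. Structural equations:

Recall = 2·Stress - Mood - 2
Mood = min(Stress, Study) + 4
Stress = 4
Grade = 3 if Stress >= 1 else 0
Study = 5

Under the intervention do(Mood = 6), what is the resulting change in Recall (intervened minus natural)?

2

The intervention breaks the incoming arrows to Mood: Mood = min(Stress, Study) + 4 no longer applies, and Mood = 6.
Recall = 2·Stress - Mood - 2  [with Stress=4, Mood=6]  = 0
Without intervention: Mood = min(Stress, Study) + 4  [with Stress=4, Study=5]  = 8; Recall = 2·Stress - Mood - 2  [with Stress=4, Mood=8]  = -2.
Change = 0 − (-2) = 2.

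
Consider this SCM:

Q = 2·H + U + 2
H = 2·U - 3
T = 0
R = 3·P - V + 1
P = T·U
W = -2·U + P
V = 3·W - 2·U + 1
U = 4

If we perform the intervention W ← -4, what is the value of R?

20

Under do(W=-4), the mechanism W = -2·U + P is discarded; W is fixed at -4.
P = T·U  [with T=0, U=4]  = 0
V = 3·W - 2·U + 1  [with W=-4, U=4]  = -19
R = 3·P - V + 1  [with P=0, V=-19]  = 20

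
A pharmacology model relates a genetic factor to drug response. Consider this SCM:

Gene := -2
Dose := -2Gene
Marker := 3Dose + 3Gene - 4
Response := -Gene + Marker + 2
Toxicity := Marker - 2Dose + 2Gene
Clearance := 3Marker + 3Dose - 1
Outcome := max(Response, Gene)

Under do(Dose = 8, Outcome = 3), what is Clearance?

65

Under do(Dose = 8, Outcome = 3), each intervened variable's structural equation is replaced by its fixed value.
Marker = 3Dose + 3Gene - 4  [with Dose=8, Gene=-2]  = 14
Clearance = 3Marker + 3Dose - 1  [with Marker=14, Dose=8]  = 65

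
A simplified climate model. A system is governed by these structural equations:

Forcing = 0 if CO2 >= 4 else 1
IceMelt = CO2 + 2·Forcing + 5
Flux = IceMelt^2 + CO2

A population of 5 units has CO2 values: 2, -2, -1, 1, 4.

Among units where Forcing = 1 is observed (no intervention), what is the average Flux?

Observing Forcing=1 restricts to units where Forcing's equation naturally yields 1: CO2 ∈ {2, -2, -1, 1}. In that subpopulation Flux = 83, 23, 35, 65, mean 51.5.

51.5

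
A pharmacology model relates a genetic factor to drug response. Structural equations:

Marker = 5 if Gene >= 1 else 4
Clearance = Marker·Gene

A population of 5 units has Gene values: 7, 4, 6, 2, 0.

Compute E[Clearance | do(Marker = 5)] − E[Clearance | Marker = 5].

Under do(Marker=5), Marker's equation is replaced by Marker=5 for every unit. Per-unit Clearance: 35, 20, 30, 10, 0. Mean = 19.
E[Clearance|Marker=5] averages over only the 4 units with Marker=5 (Gene = 7, 4, 6, 2): Clearance = 35, 20, 30, 10, mean 23.75.
Difference = 19 − 23.75 = -4.75.

-4.75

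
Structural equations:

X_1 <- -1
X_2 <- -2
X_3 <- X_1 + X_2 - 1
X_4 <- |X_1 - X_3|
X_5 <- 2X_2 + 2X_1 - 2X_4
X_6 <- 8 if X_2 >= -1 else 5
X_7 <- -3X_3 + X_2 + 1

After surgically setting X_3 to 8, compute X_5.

do(X_3=8) replaces the equation X_3 <- X_1 + X_2 - 1 with the constant X_3 = 8.
X_4 = |X_1 - X_3|  [with X_1=-1, X_3=8]  = 9
X_5 = 2X_2 + 2X_1 - 2X_4  [with X_2=-2, X_1=-1, X_4=9]  = -24

-24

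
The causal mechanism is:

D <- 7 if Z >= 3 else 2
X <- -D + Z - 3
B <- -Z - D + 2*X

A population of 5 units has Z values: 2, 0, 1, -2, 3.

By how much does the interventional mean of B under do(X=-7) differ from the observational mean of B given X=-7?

Under do(X=-7), X's equation is replaced by X=-7 for every unit. Per-unit B: -18, -16, -17, -14, -24. Mean = -17.8.
E[B|X=-7] averages over only the 2 units with X=-7 (Z = -2, 3): B = -14, -24, mean -19.
Difference = -17.8 − (-19) = 1.2.

1.2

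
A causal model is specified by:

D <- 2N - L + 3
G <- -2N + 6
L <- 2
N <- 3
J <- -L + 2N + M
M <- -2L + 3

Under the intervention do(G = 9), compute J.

3

do(G=9) replaces the equation G <- -2N + 6 with the constant G = 9.
Since J is not a descendant of the intervened variable, it is unaffected.
M = -2L + 3  [with L=2]  = -1
J = -L + 2N + M  [with L=2, N=3, M=-1]  = 3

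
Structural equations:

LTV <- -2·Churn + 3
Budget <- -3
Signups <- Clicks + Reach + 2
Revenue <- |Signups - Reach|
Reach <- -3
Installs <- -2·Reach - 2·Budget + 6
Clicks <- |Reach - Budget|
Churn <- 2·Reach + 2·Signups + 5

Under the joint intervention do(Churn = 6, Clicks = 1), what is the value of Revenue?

Under do(Churn = 6, Clicks = 1), each intervened variable's structural equation is replaced by its fixed value.
Signups = Clicks + Reach + 2  [with Clicks=1, Reach=-3]  = 0
Revenue = |Signups - Reach|  [with Signups=0, Reach=-3]  = 3

3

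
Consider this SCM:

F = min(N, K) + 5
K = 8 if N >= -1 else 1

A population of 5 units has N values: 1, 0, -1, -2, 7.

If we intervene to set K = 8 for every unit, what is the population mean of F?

do(K=8) breaks K's dependence on N. With K=8 fixed, F across the units is 6, 5, 4, 3, 12, mean 6.

6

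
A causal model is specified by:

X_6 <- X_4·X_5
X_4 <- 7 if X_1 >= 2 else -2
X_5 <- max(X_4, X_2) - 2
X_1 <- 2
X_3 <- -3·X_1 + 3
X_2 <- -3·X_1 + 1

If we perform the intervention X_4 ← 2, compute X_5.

0

Intervening sets X_4 = 2 and removes its equation (X_4 <- 7 if X_1 >= 2 else -2).
X_2 = -3·X_1 + 1  [with X_1=2]  = -5
X_5 = max(X_4, X_2) - 2  [with X_4=2, X_2=-5]  = 0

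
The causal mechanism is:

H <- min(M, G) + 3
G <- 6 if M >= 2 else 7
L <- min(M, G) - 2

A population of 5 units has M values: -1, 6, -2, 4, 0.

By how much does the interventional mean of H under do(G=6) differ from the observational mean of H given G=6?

Every unit gets G=6 under the intervention. H values become 2, 9, 1, 7, 3; E[H|do(G=6)] = 4.4.
Conditioning on G=6 selects the 2 unit(s) with M ∈ {6, 4}. Their H values: 9, 7. Mean = 8.
Difference = 4.4 − 8 = -3.6.

-3.6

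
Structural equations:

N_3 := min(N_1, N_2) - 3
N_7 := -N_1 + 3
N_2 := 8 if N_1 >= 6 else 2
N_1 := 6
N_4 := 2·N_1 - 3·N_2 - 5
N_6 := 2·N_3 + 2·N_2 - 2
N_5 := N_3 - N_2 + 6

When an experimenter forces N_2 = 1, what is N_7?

Under do(N_2=1), the mechanism N_2 := 8 if N_1 >= 6 else 2 is discarded; N_2 is fixed at 1.
No directed path runs from N_2 to N_7, so N_7 keeps its natural value.
N_7 = -N_1 + 3  [with N_1=6]  = -3

-3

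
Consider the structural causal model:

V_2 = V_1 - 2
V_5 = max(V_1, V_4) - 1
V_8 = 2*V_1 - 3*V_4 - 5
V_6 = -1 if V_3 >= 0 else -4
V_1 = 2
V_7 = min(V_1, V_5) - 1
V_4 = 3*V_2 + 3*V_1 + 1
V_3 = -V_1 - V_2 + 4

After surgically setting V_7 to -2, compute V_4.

7

Under do(V_7=-2), the mechanism V_7 = min(V_1, V_5) - 1 is discarded; V_7 is fixed at -2.
Since V_4 is not a descendant of the intervened variable, it is unaffected.
V_2 = V_1 - 2  [with V_1=2]  = 0
V_4 = 3*V_2 + 3*V_1 + 1  [with V_2=0, V_1=2]  = 7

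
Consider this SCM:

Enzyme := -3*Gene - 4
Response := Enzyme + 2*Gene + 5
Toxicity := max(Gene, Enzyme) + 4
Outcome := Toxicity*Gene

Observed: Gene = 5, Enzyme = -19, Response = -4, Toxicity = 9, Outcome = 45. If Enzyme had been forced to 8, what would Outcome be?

60

do(Enzyme=8) replaces the equation Enzyme := -3*Gene - 4 with the constant Enzyme = 8.
Toxicity = max(Gene, Enzyme) + 4  [with Gene=5, Enzyme=8]  = 12
Outcome = Toxicity*Gene  [with Toxicity=12, Gene=5]  = 60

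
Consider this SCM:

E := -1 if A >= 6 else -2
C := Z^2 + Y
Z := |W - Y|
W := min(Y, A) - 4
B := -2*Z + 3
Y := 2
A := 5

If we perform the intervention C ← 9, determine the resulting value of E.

-2

The intervention breaks the incoming arrows to C: C := Z^2 + Y no longer applies, and C = 9.
Since E is not a descendant of the intervened variable, it is unaffected.
E = -1 if A >= 6 else -2  [with A=5]  = -2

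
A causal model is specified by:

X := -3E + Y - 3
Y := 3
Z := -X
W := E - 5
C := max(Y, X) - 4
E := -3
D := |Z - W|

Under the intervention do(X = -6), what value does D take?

14

The intervention breaks the incoming arrows to X: X := -3E + Y - 3 no longer applies, and X = -6.
Z = -X  [with X=-6]  = 6
W = E - 5  [with E=-3]  = -8
D = |Z - W|  [with Z=6, W=-8]  = 14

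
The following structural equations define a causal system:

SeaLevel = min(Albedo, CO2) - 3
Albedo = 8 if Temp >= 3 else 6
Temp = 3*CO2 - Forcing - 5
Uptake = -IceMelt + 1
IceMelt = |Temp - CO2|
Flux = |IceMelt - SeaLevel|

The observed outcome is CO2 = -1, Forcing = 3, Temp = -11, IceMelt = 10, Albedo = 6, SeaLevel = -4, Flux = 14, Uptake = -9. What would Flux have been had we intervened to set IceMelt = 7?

The intervention breaks the incoming arrows to IceMelt: IceMelt = |Temp - CO2| no longer applies, and IceMelt = 7.
Temp = 3*CO2 - Forcing - 5  [with CO2=-1, Forcing=3]  = -11
Albedo = 8 if Temp >= 3 else 6  [with Temp=-11]  = 6
SeaLevel = min(Albedo, CO2) - 3  [with Albedo=6, CO2=-1]  = -4
Flux = |IceMelt - SeaLevel|  [with IceMelt=7, SeaLevel=-4]  = 11

11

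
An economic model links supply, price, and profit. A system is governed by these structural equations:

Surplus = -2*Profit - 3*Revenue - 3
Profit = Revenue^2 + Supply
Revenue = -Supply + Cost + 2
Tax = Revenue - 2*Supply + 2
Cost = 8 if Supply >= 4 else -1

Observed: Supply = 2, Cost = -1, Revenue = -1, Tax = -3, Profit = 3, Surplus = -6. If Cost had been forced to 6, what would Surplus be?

-97

Under do(Cost=6), the mechanism Cost = 8 if Supply >= 4 else -1 is discarded; Cost is fixed at 6.
Revenue = -Supply + Cost + 2  [with Supply=2, Cost=6]  = 6
Profit = Revenue^2 + Supply  [with Revenue=6, Supply=2]  = 38
Surplus = -2*Profit - 3*Revenue - 3  [with Profit=38, Revenue=6]  = -97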